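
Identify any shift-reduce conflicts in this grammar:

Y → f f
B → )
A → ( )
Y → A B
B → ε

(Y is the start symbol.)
A shift-reduce conflict occurs when an LR(0) state has both:
  - a complete (reduce) item [A → α .] (dot at the end), and
  - a shift item [B → β . c γ] (dot before a terminal).

Augment with Y' → Y and build the canonical LR(0) collection (I0 = CLOSURE({[Y' → . Y]}), then GOTO on every symbol after a dot until no new states appear). It has 9 states:
  I0: { [A → . ( )], [Y → . A B], [Y → . f f], [Y' → . Y] }  — shift
  I1: { [A → ( . )] }  — shift
  I2: { [B → . )], [B → .], [Y → A . B] }  — shift, reduce
  I3: { [Y' → Y .] }  — accept
  I4: { [Y → f . f] }  — shift
  I5: { [Y → f f .] }  — reduce
  I6: { [B → ) .] }  — reduce
  I7: { [Y → A B .] }  — reduce
  I8: { [A → ( ) .] }  — reduce

I2 contains reduce item [B → .] and shift item [B → . )] — shift-reduce conflict.

Answer: Yes — I2: [B → .] vs [B → . )]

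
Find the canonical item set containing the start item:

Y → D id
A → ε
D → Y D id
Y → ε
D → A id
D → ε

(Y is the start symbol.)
First, augment the grammar with Y' → Y
I₀ = CLOSURE({ [Y' → . Y] }):
  [Y' → . Y] has the dot before Y: add [Y → . D id], [Y → .]
  [Y → . D id] has the dot before D: add [D → . Y D id], [D → . A id], [D → .]
  [D → . A id] has the dot before A: add [A → .]
No further items can be added.

I₀ = { [A → .], [D → . A id], [D → . Y D id], [D → .], [Y → . D id], [Y → .], [Y' → . Y] }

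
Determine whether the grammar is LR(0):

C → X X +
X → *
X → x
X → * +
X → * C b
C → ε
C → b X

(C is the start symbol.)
Augment with C' → C and build the canonical LR(0) collection (I0 = CLOSURE({[C' → . C]}), then GOTO on every symbol after a dot until no new states appear). It has 12 states:
  I0: { [C → . X X +], [C → . b X], [C → .], [C' → . C], [X → . * +], [X → . * C b], [X → . *], [X → . x] }  — shift, reduce
  I1: { [C → . X X +], [C → . b X], [C → .], [X → * . +], [X → * . C b], [X → * .], [X → . * +], [X → . * C b], [X → . *], [X → . x] }  — shift, 2 reduces
  I2: { [C' → C .] }  — accept
  I3: { [C → X . X +], [X → . * +], [X → . * C b], [X → . *], [X → . x] }  — shift
  I4: { [C → b . X], [X → . * +], [X → . * C b], [X → . *], [X → . x] }  — shift
  I5: { [X → x .] }  — reduce
  I6: { [C → b X .] }  — reduce
  I7: { [C → X X . +] }  — shift
  I8: { [C → X X + .] }  — reduce
  I9: { [X → * + .] }  — reduce
  I10: { [X → * C . b] }  — shift
  I11: { [X → * C b .] }  — reduce

Conflict in state I0:
  Shift-reduce conflict between [C → .] and [C → . b X]
So the grammar is NOT LR(0).

Answer: No. Shift-reduce conflict between [C → .] and [C → . b X]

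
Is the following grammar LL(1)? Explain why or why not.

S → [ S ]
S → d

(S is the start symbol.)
For S:
  PREDICT(S → '[' S ']') = { '[' }
  PREDICT(S → d) = { 'd' }

All predict sets are disjoint. The grammar IS LL(1).

Answer: Yes, the grammar is LL(1).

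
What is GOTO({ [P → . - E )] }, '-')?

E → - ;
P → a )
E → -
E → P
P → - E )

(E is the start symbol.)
GOTO(I, '-') = CLOSURE({ [A → αX.β] : [A → α.Xβ] ∈ I, X = '-' })

Items with dot before '-', with the dot advanced:
  [P → . - E )] → [P → - . E )]
Closure of the advanced items:
  [P → - . E )] has the dot before E: add [E → . - ;], [E → . -], [E → . P]
  [E → . P] has the dot before P: add [P → . a )], [P → . - E )]

GOTO = { [E → . - ;], [E → . -], [E → . P], [P → - . E )], [P → . - E )], [P → . a )] }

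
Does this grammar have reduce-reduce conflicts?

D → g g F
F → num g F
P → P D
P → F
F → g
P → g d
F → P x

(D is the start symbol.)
Augment with D' → D and build the canonical LR(0) collection (I0 = CLOSURE({[D' → . D]}), then GOTO on every symbol after a dot until no new states appear). It has 13 states:
  I0: { [D → . g g F], [D' → . D] }  — shift
  I1: { [D' → D .] }  — accept
  I2: { [D → g . g F] }  — shift
  I3: { [D → g g . F], [F → . P x], [F → . g], [F → . num g F], [P → . F], [P → . P D], [P → . g d] }  — shift
  I4: { [D → g g F .], [P → F .] }  — 2 reduces
  I5: { [D → . g g F], [F → P . x], [P → P . D] }  — shift
  I6: { [F → g .], [P → g . d] }  — shift, reduce
  I7: { [F → num . g F] }  — shift
  I8: { [F → . P x], [F → . g], [F → . num g F], [F → num g . F], [P → . F], [P → . P D], [P → . g d] }  — shift
  I9: { [F → num g F .], [P → F .] }  — 2 reduces
  I10: { [P → g d .] }  — reduce
  I11: { [P → P D .] }  — reduce
  I12: { [F → P x .] }  — reduce

I4 contains complete items [D → g g F .], [P → F .] — reduce-reduce conflict.
I9 contains complete items [F → num g F .], [P → F .] — reduce-reduce conflict.

Answer: Yes — I4: [D → g g F .] vs [P → F .]; I9: [F → num g F .] vs [P → F .]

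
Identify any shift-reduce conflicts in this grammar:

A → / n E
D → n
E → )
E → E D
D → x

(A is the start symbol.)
Yes — I5: [A → / n E .] vs [D → . n]

A shift-reduce conflict occurs when an LR(0) state has both:
  - a complete (reduce) item [A → α .] (dot at the end), and
  - a shift item [B → β . c γ] (dot before a terminal).

Augment with A' → A and build the canonical LR(0) collection (I0 = CLOSURE({[A' → . A]}), then GOTO on every symbol after a dot until no new states appear). It has 9 states:
  I0: { [A → . / n E], [A' → . A] }  — shift
  I1: { [A → / . n E] }  — shift
  I2: { [A' → A .] }  — accept
  I3: { [A → / n . E], [E → . )], [E → . E D] }  — shift
  I4: { [E → ) .] }  — reduce
  I5: { [A → / n E .], [D → . n], [D → . x], [E → E . D] }  — shift, reduce
  I6: { [E → E D .] }  — reduce
  I7: { [D → n .] }  — reduce
  I8: { [D → x .] }  — reduce

I5 contains reduce item [A → / n E .] and shift items [D → . n], [D → . x] — shift-reduce conflict.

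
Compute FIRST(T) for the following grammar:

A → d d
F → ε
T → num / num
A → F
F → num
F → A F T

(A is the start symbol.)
To compute FIRST(T), examine every production with T on the left-hand side, reading each right-hand side left to right until a non-nullable symbol is reached.

From T → num / num:
  - num is a terminal: add 'num' and stop

Collecting: FIRST(T) = { 'num' }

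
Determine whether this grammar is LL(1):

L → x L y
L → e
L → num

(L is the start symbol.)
For L:
  PREDICT(L → x L y) = { 'x' }
  PREDICT(L → e) = { 'e' }
  PREDICT(L → num) = { 'num' }

All predict sets are disjoint. The grammar IS LL(1).

Answer: Yes, the grammar is LL(1).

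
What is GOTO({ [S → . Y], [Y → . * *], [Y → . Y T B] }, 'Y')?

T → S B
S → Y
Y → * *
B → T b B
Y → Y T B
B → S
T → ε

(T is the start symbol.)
{ [S → . Y], [S → Y .], [T → . S B], [T → .], [Y → . * *], [Y → . Y T B], [Y → Y . T B] }

GOTO(I, 'Y') = CLOSURE({ [A → αX.β] : [A → α.Xβ] ∈ I, X = 'Y' })

Items with dot before 'Y', with the dot advanced:
  [S → . Y] → [S → Y .]
  [Y → . Y T B] → [Y → Y . T B]
Closure of the advanced items:
  [Y → Y . T B] has the dot before T: add [T → . S B], [T → .]
  [T → . S B] has the dot before S: add [S → . Y]
  [S → . Y] has the dot before Y: add [Y → . * *], [Y → . Y T B]

GOTO = { [S → . Y], [S → Y .], [T → . S B], [T → .], [Y → . * *], [Y → . Y T B], [Y → Y . T B] }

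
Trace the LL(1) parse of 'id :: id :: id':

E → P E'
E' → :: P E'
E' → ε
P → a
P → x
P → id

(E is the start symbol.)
LL(1) parsing maintains a stack (initially the start symbol over $) and the input. At each step: if the stack top is a terminal, match it against the current input token; if it is a non-terminal N, replace it with the RHS of M[N, lookahead] (the unique production whose predict set contains the lookahead).

Stack is shown with the top on the left.

Stack      Input             Action
-----------------------------------
E $        id :: id :: id $  output E → P E'
P E' $     id :: id :: id $  output P → id
id E' $    id :: id :: id $  match 'id'
E' $       :: id :: id $     output E' → :: P E'
:: P E' $  :: id :: id $     match '::'
P E' $     id :: id $        output P → id
id E' $    id :: id $        match 'id'
E' $       :: id $           output E' → :: P E'
:: P E' $  :: id $           match '::'
P E' $     id $              output P → id
id E' $    id $              match 'id'
E' $       $                 output E' → ε
$          $                 accept

The string is accepted.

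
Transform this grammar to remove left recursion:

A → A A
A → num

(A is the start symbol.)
A → num A'
A' → A A'
A' → ε

A is directly left-recursive. The standard transformation for
  A → A α₁ | ... | A α_m | β₁ | ... | β_n
is
  A  → β₁ A' | ... | β_n A'
  A' → α₁ A' | ... | α_m A' | ε

A → num becomes A → num A'
A → A A becomes A' → A A'
Add A' → ε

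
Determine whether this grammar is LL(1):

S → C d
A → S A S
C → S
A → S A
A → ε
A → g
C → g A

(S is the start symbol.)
No. Predict set conflict for A: { 'g' }

A grammar is LL(1) if for each non-terminal N with multiple productions, the predict sets of those productions are pairwise disjoint, where PREDICT(N → α) = (FIRST(α) \ {ε}) ∪ (FOLLOW(N) if α ⇒* ε).

Relevant sets:
  FIRST(S) = { 'g' }
  FOLLOW(A) = { 'd', 'g' }

For A:
  PREDICT(A → S A S) = { 'g' }
  PREDICT(A → S A) = { 'g' }
  PREDICT(A → ε) = { 'd', 'g' }
  PREDICT(A → g) = { 'g' }
For C:
  PREDICT(C → S) = { 'g' }
  PREDICT(C → g A) = { 'g' }
S has a single production, so nothing to check there.

Conflict found: Predict set conflict for A: { 'g' }
The grammar is NOT LL(1).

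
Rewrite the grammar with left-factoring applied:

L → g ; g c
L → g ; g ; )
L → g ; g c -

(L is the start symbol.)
Left-factoring transforms A → αβ₁ | αβ₂ into A → αA' and A' → β₁ | β₂
(α is the longest common prefix among the alternatives). Repeat until
no nonterminal has two alternatives with a common prefix.

Round 1: L has alternatives sharing prefix 'g ; g'. Introduce L': L → g ; g L'
  Add: L' → c
  Add: L' → ; )
  Add: L' → c -

Round 2: L' has alternatives sharing prefix 'c'. Introduce L'': L' → c L''
  Add: L'' → ε
  Add: L'' → -

No remaining common prefixes — done.

Resulting grammar:
L → g ; g L'
L' → c L''
L'' → ε
L'' → -
L' → ; )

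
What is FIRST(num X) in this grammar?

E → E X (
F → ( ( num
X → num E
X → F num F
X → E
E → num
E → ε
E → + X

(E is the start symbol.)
{ 'num' }

To compute FIRST(num X), process the symbols left to right:
Symbol num is a terminal. Add 'num' and stop.
FIRST(num X) = { 'num' }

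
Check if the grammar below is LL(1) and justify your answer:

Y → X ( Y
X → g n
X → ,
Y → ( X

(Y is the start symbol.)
Yes, the grammar is LL(1).

A grammar is LL(1) if for each non-terminal N with multiple productions, the predict sets of those productions are pairwise disjoint, where PREDICT(N → α) = (FIRST(α) \ {ε}) ∪ (FOLLOW(N) if α ⇒* ε).

Relevant sets:
  FIRST(X) = { ',', 'g' }

For Y:
  PREDICT(Y → X '(' Y) = { ',', 'g' }
  PREDICT(Y → '(' X) = { '(' }
For X:
  PREDICT(X → g n) = { 'g' }
  PREDICT(X → ',') = { ',' }

All predict sets are disjoint. The grammar IS LL(1).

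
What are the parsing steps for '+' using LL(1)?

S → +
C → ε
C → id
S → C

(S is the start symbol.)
Stack is shown with the top on the left.

Stack  Input  Action
--------------------
S $    + $    output S → +
+ $    + $    match '+'
$      $      accept

The string is accepted.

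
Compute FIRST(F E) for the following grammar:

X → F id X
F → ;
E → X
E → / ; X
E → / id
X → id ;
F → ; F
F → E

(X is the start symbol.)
{ '/', ';', 'id' }

FIRST sets of the non-terminals involved (from the grammar, by fixed-point iteration):
  FIRST(F) = { '/', ';', 'id' }

To compute FIRST(F E), process the symbols left to right:
Symbol F is a non-terminal. Add FIRST(F) \ {ε} = { '/', ';', 'id' }
F is not nullable (ε ∉ FIRST(F)), so stop here.
FIRST(F E) = { '/', ';', 'id' }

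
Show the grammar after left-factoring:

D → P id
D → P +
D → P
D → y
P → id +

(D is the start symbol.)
Left-factoring transforms A → αβ₁ | αβ₂ into A → αA' and A' → β₁ | β₂
(α is the longest common prefix among the alternatives). Repeat until
no nonterminal has two alternatives with a common prefix.

Round 1: D has alternatives sharing prefix 'P'. Introduce D': D → P D'
  Add: D' → id
  Add: D' → +
  Add: D' → ε

No remaining common prefixes — done.

Resulting grammar:
D → P D'
D' → id
D' → +
D' → ε
D → y
P → id +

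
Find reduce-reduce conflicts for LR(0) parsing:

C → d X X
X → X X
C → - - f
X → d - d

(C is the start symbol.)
Augment with C' → C and build the canonical LR(0) collection (I0 = CLOSURE({[C' → . C]}), then GOTO on every symbol after a dot until no new states appear). It has 12 states:
  I0: { [C → . - - f], [C → . d X X], [C' → . C] }  — shift
  I1: { [C → - . - f] }  — shift
  I2: { [C' → C .] }  — accept
  I3: { [C → d . X X], [X → . X X], [X → . d - d] }  — shift
  I4: { [C → d X . X], [X → . X X], [X → . d - d], [X → X . X] }  — shift
  I5: { [X → d . - d] }  — shift
  I6: { [X → d - . d] }  — shift
  I7: { [X → d - d .] }  — reduce
  I8: { [C → d X X .], [X → . X X], [X → . d - d], [X → X . X], [X → X X .] }  — shift, 2 reduces
  I9: { [X → . X X], [X → . d - d], [X → X . X], [X → X X .] }  — shift, reduce
  I10: { [C → - - . f] }  — shift
  I11: { [C → - - f .] }  — reduce

I8 contains complete items [C → d X X .], [X → X X .] — reduce-reduce conflict.

Answer: Yes — I8: [C → d X X .] vs [X → X X .]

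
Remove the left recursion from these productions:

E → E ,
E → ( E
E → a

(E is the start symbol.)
E is directly left-recursive. The standard transformation for
  A → A α₁ | ... | A α_m | β₁ | ... | β_n
is
  A  → β₁ A' | ... | β_n A'
  A' → α₁ A' | ... | α_m A' | ε

E → ( E becomes E → ( E E'
E → a becomes E → a E'
E → E , becomes E' → , E'
Add E' → ε

Resulting grammar:
E → ( E E'
E → a E'
E' → , E'
E' → ε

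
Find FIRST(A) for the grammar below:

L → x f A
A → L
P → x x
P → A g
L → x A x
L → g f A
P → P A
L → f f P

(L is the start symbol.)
To compute FIRST(A), examine every production with A on the left-hand side, reading each right-hand side left to right until a non-nullable symbol is reached.

FIRST sets of the other non-terminals involved (by the same procedure, iterated to a fixed point):
  FIRST(L) = { 'f', 'g', 'x' }

From A → L:
  - L is a non-terminal: add FIRST(L) \ {ε} = { 'f', 'g', 'x' }
    L is not nullable, so stop

Collecting: FIRST(A) = { 'f', 'g', 'x' }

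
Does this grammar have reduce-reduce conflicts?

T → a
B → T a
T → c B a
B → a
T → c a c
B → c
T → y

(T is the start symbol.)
Yes — I7: [B → a .] vs [T → a .]

A reduce-reduce conflict occurs when an LR(0) state has two complete items [A → α .] and [B → β .] — both call for a reduction, and with no lookahead the parser cannot choose between them.

Augment with T' → T and build the canonical LR(0) collection (I0 = CLOSURE({[T' → . T]}), then GOTO on every symbol after a dot until no new states appear). It has 12 states:
  I0: { [T → . a], [T → . c B a], [T → . c a c], [T → . y], [T' → . T] }  — shift
  I1: { [T' → T .] }  — accept
  I2: { [T → a .] }  — reduce
  I3: { [B → . T a], [B → . a], [B → . c], [T → . a], [T → . c B a], [T → . c a c], [T → . y], [T → c . B a], [T → c . a c] }  — shift
  I4: { [T → y .] }  — reduce
  I5: { [T → c B . a] }  — shift
  I6: { [B → T . a] }  — shift
  I7: { [B → a .], [T → a .], [T → c a . c] }  — shift, 2 reduces
  I8: { [B → . T a], [B → . a], [B → . c], [B → c .], [T → . a], [T → . c B a], [T → . c a c], [T → . y], [T → c . B a], [T → c . a c] }  — shift, reduce
  I9: { [T → c a c .] }  — reduce
  I10: { [B → T a .] }  — reduce
  I11: { [T → c B a .] }  — reduce

I7 contains complete items [B → a .], [T → a .] — reduce-reduce conflict.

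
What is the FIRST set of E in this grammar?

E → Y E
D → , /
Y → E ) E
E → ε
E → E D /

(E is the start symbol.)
FIRST sets of the other non-terminals involved (by the same procedure, iterated to a fixed point):
  FIRST(Y) = { ')', ',' }
  FIRST(D) = { ',' }

From E → Y E:
  - Y is a non-terminal: add FIRST(Y) \ {ε} = { ')', ',' }
    Y is not nullable, so stop
From E → ε:
  - ε-production, so ε ∈ FIRST(E)
From E → E D /:
  - E is the symbol being defined: contributes nothing new
    E is nullable, so continue to the next symbol
  - D is a non-terminal: add FIRST(D) \ {ε} = { ',' }
    D is not nullable, so stop

Collecting: FIRST(E) = { ')', ',', ε }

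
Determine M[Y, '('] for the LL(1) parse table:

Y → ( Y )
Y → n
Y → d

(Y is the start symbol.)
To find M[Y, '('], we find productions for Y where '(' is in the predict set (PREDICT(N → α) = (FIRST(α) \ {ε}) ∪ (FOLLOW(N) if α ⇒* ε)).

Y → ( Y ): PREDICT = { '(' }
  '(' is in predict set, so this production goes in M[Y, '(']
Y → n: PREDICT = { 'n' }
Y → d: PREDICT = { 'd' }

M[Y, '('] = Y → ( Y )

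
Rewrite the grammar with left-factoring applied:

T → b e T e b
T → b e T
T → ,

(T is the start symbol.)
T → b e T T'
T' → e b
T' → ε
T → ,

Left-factoring transforms A → αβ₁ | αβ₂ into A → αA' and A' → β₁ | β₂
(α is the longest common prefix among the alternatives). Repeat until
no nonterminal has two alternatives with a common prefix.

Round 1: T has alternatives sharing prefix 'b e T'. Introduce T': T → b e T T'
  Add: T' → e b
  Add: T' → ε

No remaining common prefixes — done.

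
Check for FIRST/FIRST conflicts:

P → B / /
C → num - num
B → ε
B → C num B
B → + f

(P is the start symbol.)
A FIRST/FIRST conflict occurs when two productions N → α and N → β for the same non-terminal have FIRST(α) ∩ FIRST(β) ≠ ∅ (with ε ∈ FIRST of a nullable right-hand side, so two nullable alternatives also conflict).

FIRST sets of the non-terminals at (or reachable through a nullable prefix from) the front of some alternative:
  FIRST(C) = { 'num' }

Productions for B:
  B → ε: FIRST = { ε }
  B → C num B: FIRST = { 'num' }
  B → + f: FIRST = { '+' }
P, C have only one production, so no FIRST/FIRST conflict is possible there.

All alternatives of each non-terminal have pairwise disjoint FIRST sets.

Answer: No FIRST/FIRST conflicts.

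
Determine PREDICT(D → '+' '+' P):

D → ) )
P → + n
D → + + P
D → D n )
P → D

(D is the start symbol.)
{ '+' }

PREDICT(D → '+' '+' P) = (FIRST(RHS) \ {ε}) ∪ (FOLLOW(D) if ε ∈ FIRST(RHS), i.e. RHS ⇒* ε)
FIRST('+' '+' P) = { '+' }
ε ∉ FIRST('+' '+' P), so FOLLOW(D) is not added.
PREDICT(D → '+' '+' P) = { '+' }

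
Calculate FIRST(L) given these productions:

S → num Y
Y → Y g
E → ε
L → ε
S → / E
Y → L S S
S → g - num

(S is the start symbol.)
To compute FIRST(L), examine every production with L on the left-hand side, reading each right-hand side left to right until a non-nullable symbol is reached.

From L → ε:
  - ε-production, so ε ∈ FIRST(L)

Collecting: FIRST(L) = { ε }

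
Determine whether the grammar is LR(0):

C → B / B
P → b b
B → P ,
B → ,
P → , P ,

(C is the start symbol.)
No. Shift-reduce conflict between [B → , .] and [P → . , P ,]

A grammar is LR(0) if no state in the canonical LR(0) collection has:
  - both a shift item (dot before a terminal) and a complete item (shift-reduce conflict), or
  - two or more complete items (reduce-reduce conflict; the accept item [C' → C .] counts as a complete item here).

Augment with C' → C and build the canonical LR(0) collection (I0 = CLOSURE({[C' → . C]}), then GOTO on every symbol after a dot until no new states appear). It has 13 states:
  I0: { [B → . ,], [B → . P ,], [C → . B / B], [C' → . C], [P → . , P ,], [P → . b b] }  — shift
  I1: { [B → , .], [P → , . P ,], [P → . , P ,], [P → . b b] }  — shift, reduce
  I2: { [C → B . / B] }  — shift
  I3: { [C' → C .] }  — accept
  I4: { [B → P . ,] }  — shift
  I5: { [P → b . b] }  — shift
  I6: { [P → b b .] }  — reduce
  I7: { [B → P , .] }  — reduce
  I8: { [B → . ,], [B → . P ,], [C → B / . B], [P → . , P ,], [P → . b b] }  — shift
  I9: { [C → B / B .] }  — reduce
  I10: { [P → , . P ,], [P → . , P ,], [P → . b b] }  — shift
  I11: { [P → , P . ,] }  — shift
  I12: { [P → , P , .] }  — reduce

Conflict in state I1:
  Shift-reduce conflict between [B → , .] and [P → . , P ,]
So the grammar is NOT LR(0).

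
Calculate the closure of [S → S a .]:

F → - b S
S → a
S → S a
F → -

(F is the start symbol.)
Start with: [S → S a .]
The dot is at the end, so nothing is added.

CLOSURE = { [S → S a .] }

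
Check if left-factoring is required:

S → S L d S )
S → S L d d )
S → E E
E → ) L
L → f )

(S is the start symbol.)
Left-factoring is needed when two productions for the same non-terminal
share a common prefix on the right-hand side.

Productions for S:
  S → S L d S )
  S → S L d d )
  S → E E

Found common prefix 'S L d' in productions for S

Answer: Yes, S has productions with common prefix 'S L d'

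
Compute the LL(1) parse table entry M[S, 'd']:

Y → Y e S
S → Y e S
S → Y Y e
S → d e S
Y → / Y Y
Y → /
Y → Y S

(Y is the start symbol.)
To find M[S, 'd'], we find productions for S where 'd' is in the predict set (PREDICT(N → α) = (FIRST(α) \ {ε}) ∪ (FOLLOW(N) if α ⇒* ε)).

Relevant sets:
  FIRST(Y) = { '/' }

S → Y e S: PREDICT = { '/' }
S → Y Y e: PREDICT = { '/' }
S → d e S: PREDICT = { 'd' }
  'd' is in predict set, so this production goes in M[S, 'd']

M[S, 'd'] = S → d e S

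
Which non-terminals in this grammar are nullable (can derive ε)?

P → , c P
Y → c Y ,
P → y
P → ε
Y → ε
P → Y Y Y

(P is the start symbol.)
{ 'P', 'Y' }

A non-terminal is nullable if it can derive ε (the empty string): either it has an ε-production, or it has a production whose right-hand side consists entirely of nullable non-terminals.

ε-productions: P → ε, Y → ε
So P, Y are immediately nullable.
Every non-terminal is now nullable.
Nullable = { 'P', 'Y' }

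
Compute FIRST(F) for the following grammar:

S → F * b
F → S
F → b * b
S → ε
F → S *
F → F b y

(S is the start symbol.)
{ '*', 'b', ε }

To compute FIRST(F), examine every production with F on the left-hand side, reading each right-hand side left to right until a non-nullable symbol is reached.

FIRST sets of the other non-terminals involved (by the same procedure, iterated to a fixed point):
  FIRST(S) = { '*', 'b', ε }

From F → S:
  - S is a non-terminal: add FIRST(S) \ {ε} = { '*', 'b' }
    S is nullable and nothing follows, so the whole right-hand side can vanish: ε ∈ FIRST(F)
From F → b * b:
  - b is a terminal: add 'b' and stop
From F → S *:
  - S is a non-terminal: add FIRST(S) \ {ε} = { '*', 'b' }
    S is nullable, so continue to the next symbol
  - '*' is a terminal: add '*' and stop
From F → F b y:
  - F is the symbol being defined: contributes nothing new
    F is nullable, so continue to the next symbol
  - b is a terminal: add 'b' and stop

Collecting: FIRST(F) = { '*', 'b', ε }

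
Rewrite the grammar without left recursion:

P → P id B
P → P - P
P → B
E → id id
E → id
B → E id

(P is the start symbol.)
P → B P'
P' → id B P'
P' → - P P'
P' → ε
E → id id
E → id
B → E id

P is directly left-recursive. The standard transformation for
  A → A α₁ | ... | A α_m | β₁ | ... | β_n
is
  A  → β₁ A' | ... | β_n A'
  A' → α₁ A' | ... | α_m A' | ε

P → B becomes P → B P'
P → P id B becomes P' → id B P'
P → P - P becomes P' → - P P'
Add P' → ε

Productions for other non-terminals are unchanged:
  E → id id
  E → id
  B → E id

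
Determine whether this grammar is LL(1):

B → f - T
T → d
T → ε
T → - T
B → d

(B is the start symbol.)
A grammar is LL(1) if for each non-terminal N with multiple productions, the predict sets of those productions are pairwise disjoint, where PREDICT(N → α) = (FIRST(α) \ {ε}) ∪ (FOLLOW(N) if α ⇒* ε).

Relevant sets:
  FOLLOW(T) = { $ }

For B:
  PREDICT(B → f '-' T) = { 'f' }
  PREDICT(B → d) = { 'd' }
For T:
  PREDICT(T → d) = { 'd' }
  PREDICT(T → ε) = { $ }
  PREDICT(T → '-' T) = { '-' }

All predict sets are disjoint. The grammar IS LL(1).

Answer: Yes, the grammar is LL(1).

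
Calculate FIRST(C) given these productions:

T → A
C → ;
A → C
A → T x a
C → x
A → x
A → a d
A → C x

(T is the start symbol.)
To compute FIRST(C), examine every production with C on the left-hand side, reading each right-hand side left to right until a non-nullable symbol is reached.

From C → ;:
  - ';' is a terminal: add ';' and stop
From C → x:
  - x is a terminal: add 'x' and stop

Collecting: FIRST(C) = { ';', 'x' }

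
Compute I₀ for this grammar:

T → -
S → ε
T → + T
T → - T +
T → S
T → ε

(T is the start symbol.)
{ [S → .], [T → . + T], [T → . - T +], [T → . -], [T → . S], [T → .], [T' → . T] }

First, augment the grammar with T' → T
I₀ = CLOSURE({ [T' → . T] }):
  [T' → . T] has the dot before T: add [T → . -], [T → . + T], [T → . - T +], [T → . S], [T → .]
  [T → . S] has the dot before S: add [S → .]
No further items can be added.

I₀ = { [S → .], [T → . + T], [T → . - T +], [T → . -], [T → . S], [T → .], [T' → . T] }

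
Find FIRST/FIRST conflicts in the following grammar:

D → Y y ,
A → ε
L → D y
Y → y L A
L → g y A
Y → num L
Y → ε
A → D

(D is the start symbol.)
FIRST sets of the non-terminals at (or reachable through a nullable prefix from) the front of some alternative:
  FIRST(D) = { 'num', 'y' }

Productions for A:
  A → ε: FIRST = { ε }
  A → D: FIRST = { 'num', 'y' }
Productions for L:
  L → D y: FIRST = { 'num', 'y' }
  L → g y A: FIRST = { 'g' }
Productions for Y:
  Y → y L A: FIRST = { 'y' }
  Y → num L: FIRST = { 'num' }
  Y → ε: FIRST = { ε }
D has only one production, so no FIRST/FIRST conflict is possible there.

All alternatives of each non-terminal have pairwise disjoint FIRST sets.

Answer: No FIRST/FIRST conflicts.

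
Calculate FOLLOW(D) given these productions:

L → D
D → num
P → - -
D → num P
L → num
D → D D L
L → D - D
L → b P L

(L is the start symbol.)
To compute FOLLOW(D), find every occurrence of D on a right-hand side N → α D β: add FIRST(β) \ {ε}, and if β is empty or nullable also add FOLLOW(N). Iterate to a fixed point.

In L → D: D is at the end, add FOLLOW(L)
In D → D D L: D is followed by D L, add FIRST(D L) \ {ε} = { 'num' }
In D → D D L: D is followed by L, add FIRST(L) \ {ε} = { 'b', 'num' }
In L → D - D: D is followed by '-' D, add FIRST('-' D) \ {ε} = { '-' }
In L → D - D: D is at the end, add FOLLOW(L)

The FOLLOW sets referred to above (computed the same way, to a fixed point):
  FOLLOW(L) = { $, '-', 'b', 'num' }

Taking the union: FOLLOW(D) = { $, '-', 'b', 'num' }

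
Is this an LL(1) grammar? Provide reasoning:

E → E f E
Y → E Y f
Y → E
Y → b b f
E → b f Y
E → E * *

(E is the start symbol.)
A grammar is LL(1) if for each non-terminal N with multiple productions, the predict sets of those productions are pairwise disjoint, where PREDICT(N → α) = (FIRST(α) \ {ε}) ∪ (FOLLOW(N) if α ⇒* ε).

Relevant sets:
  FIRST(E) = { 'b' }

For E:
  PREDICT(E → E f E) = { 'b' }
  PREDICT(E → b f Y) = { 'b' }
  PREDICT(E → E '*' '*') = { 'b' }
For Y:
  PREDICT(Y → E Y f) = { 'b' }
  PREDICT(Y → E) = { 'b' }
  PREDICT(Y → b b f) = { 'b' }

Conflict found: Predict set conflict for E: { 'b' }
The grammar is NOT LL(1).

Answer: No. Predict set conflict for E: { 'b' }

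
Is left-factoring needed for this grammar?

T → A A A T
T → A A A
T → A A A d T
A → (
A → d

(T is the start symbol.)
Yes, T has productions with common prefix 'A A A'

Left-factoring is needed when two productions for the same non-terminal
share a common prefix on the right-hand side.

Productions for T:
  T → A A A T
  T → A A A
  T → A A A d T
Productions for A:
  A → (
  A → d

Found common prefix 'A A A' in productions for T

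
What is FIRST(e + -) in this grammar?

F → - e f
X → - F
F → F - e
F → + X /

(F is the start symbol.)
{ 'e' }

To compute FIRST(e + -), process the symbols left to right:
Symbol e is a terminal. Add 'e' and stop.
FIRST(e + -) = { 'e' }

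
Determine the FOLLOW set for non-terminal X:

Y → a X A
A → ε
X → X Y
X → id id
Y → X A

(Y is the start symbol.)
{ $, 'a', 'id' }

In Y → a X A: X is followed by A, add FIRST(A) \ {ε} = { }
  A is nullable, so also add FOLLOW(Y)
In X → X Y: X is followed by Y, add FIRST(Y) \ {ε} = { 'a', 'id' }
In Y → X A: X is followed by A, add FIRST(A) \ {ε} = { }
  A is nullable, so also add FOLLOW(Y)

The FOLLOW sets referred to above (computed the same way, to a fixed point):
  FOLLOW(Y) = { $, 'a', 'id' }

Taking the union: FOLLOW(X) = { $, 'a', 'id' }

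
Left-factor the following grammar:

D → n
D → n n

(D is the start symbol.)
D → n D'
D' → ε
D' → n

Left-factoring transforms A → αβ₁ | αβ₂ into A → αA' and A' → β₁ | β₂
(α is the longest common prefix among the alternatives). Repeat until
no nonterminal has two alternatives with a common prefix.

Round 1: D has alternatives sharing prefix 'n'. Introduce D': D → n D'
  Add: D' → ε
  Add: D' → n

No remaining common prefixes — done.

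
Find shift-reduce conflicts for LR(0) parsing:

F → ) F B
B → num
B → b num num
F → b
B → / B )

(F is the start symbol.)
Augment with F' → F and build the canonical LR(0) collection (I0 = CLOSURE({[F' → . F]}), then GOTO on every symbol after a dot until no new states appear). It has 13 states:
  I0: { [F → . ) F B], [F → . b], [F' → . F] }  — shift
  I1: { [F → ) . F B], [F → . ) F B], [F → . b] }  — shift
  I2: { [F' → F .] }  — accept
  I3: { [F → b .] }  — reduce
  I4: { [B → . / B )], [B → . b num num], [B → . num], [F → ) F . B] }  — shift
  I5: { [B → . / B )], [B → . b num num], [B → . num], [B → / . B )] }  — shift
  I6: { [F → ) F B .] }  — reduce
  I7: { [B → b . num num] }  — shift
  I8: { [B → num .] }  — reduce
  I9: { [B → b num . num] }  — shift
  I10: { [B → b num num .] }  — reduce
  I11: { [B → / B . )] }  — shift
  I12: { [B → / B ) .] }  — reduce

No state contains both a complete item and a shift item.

Answer: No shift-reduce conflicts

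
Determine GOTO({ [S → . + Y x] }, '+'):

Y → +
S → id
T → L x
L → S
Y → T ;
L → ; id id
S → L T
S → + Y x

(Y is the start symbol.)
GOTO(I, '+') = CLOSURE({ [A → αX.β] : [A → α.Xβ] ∈ I, X = '+' })

Items with dot before '+', with the dot advanced:
  [S → . + Y x] → [S → + . Y x]
Closure of the advanced items:
  [S → + . Y x] has the dot before Y: add [Y → . +], [Y → . T ;]
  [Y → . T ;] has the dot before T: add [T → . L x]
  [T → . L x] has the dot before L: add [L → . S], [L → . ; id id]
  [L → . S] has the dot before S: add [S → . id], [S → . L T], [S → . + Y x]

GOTO = { [L → . ; id id], [L → . S], [S → + . Y x], [S → . + Y x], [S → . L T], [S → . id], [T → . L x], [Y → . +], [Y → . T ;] }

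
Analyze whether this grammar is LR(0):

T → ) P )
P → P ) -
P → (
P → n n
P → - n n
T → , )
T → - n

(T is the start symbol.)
A grammar is LR(0) if no state in the canonical LR(0) collection has:
  - both a shift item (dot before a terminal) and a complete item (shift-reduce conflict), or
  - two or more complete items (reduce-reduce conflict; the accept item [T' → T .] counts as a complete item here).

Augment with T' → T and build the canonical LR(0) collection (I0 = CLOSURE({[T' → . T]}), then GOTO on every symbol after a dot until no new states appear). It has 16 states:
  I0: { [T → . ) P )], [T → . , )], [T → . - n], [T' → . T] }  — shift
  I1: { [P → . (], [P → . - n n], [P → . P ) -], [P → . n n], [T → ) . P )] }  — shift
  I2: { [T → , . )] }  — shift
  I3: { [T → - . n] }  — shift
  I4: { [T' → T .] }  — accept
  I5: { [T → - n .] }  — reduce
  I6: { [T → , ) .] }  — reduce
  I7: { [P → ( .] }  — reduce
  I8: { [P → - . n n] }  — shift
  I9: { [P → P . ) -], [T → ) P . )] }  — shift
  I10: { [P → n . n] }  — shift
  I11: { [P → n n .] }  — reduce
  I12: { [P → P ) . -], [T → ) P ) .] }  — shift, reduce
  I13: { [P → P ) - .] }  — reduce
  I14: { [P → - n . n] }  — shift
  I15: { [P → - n n .] }  — reduce

Conflict in state I12:
  Shift-reduce conflict between [T → ) P ) .] and [P → P ) . -]
So the grammar is NOT LR(0).

Answer: No. Shift-reduce conflict between [T → ) P ) .] and [P → P ) . -]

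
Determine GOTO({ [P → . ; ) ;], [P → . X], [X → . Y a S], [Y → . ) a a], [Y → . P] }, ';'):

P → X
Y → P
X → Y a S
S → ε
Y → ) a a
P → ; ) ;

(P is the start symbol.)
{ [P → ; . ) ;] }

GOTO(I, ';') = CLOSURE({ [A → αX.β] : [A → α.Xβ] ∈ I, X = ';' })

Items with dot before ';', with the dot advanced:
  [P → . ; ) ;] → [P → ; . ) ;]
Closure adds nothing (no advanced item has the dot before a non-terminal).

GOTO = { [P → ; . ) ;] }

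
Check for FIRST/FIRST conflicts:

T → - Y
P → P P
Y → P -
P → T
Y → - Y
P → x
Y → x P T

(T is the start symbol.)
Yes. P → P P / P → T on { '-' }; P → P P / P → x on { 'x' }; Y → P '-' / Y → '-' Y on { '-' }; Y → P '-' / Y → x P T on { 'x' }

A FIRST/FIRST conflict occurs when two productions N → α and N → β for the same non-terminal have FIRST(α) ∩ FIRST(β) ≠ ∅ (with ε ∈ FIRST of a nullable right-hand side, so two nullable alternatives also conflict).

FIRST sets of the non-terminals at (or reachable through a nullable prefix from) the front of some alternative:
  FIRST(P) = { '-', 'x' }
  FIRST(T) = { '-' }

Productions for P:
  P → P P: FIRST = { '-', 'x' }
  P → T: FIRST = { '-' }
  P → x: FIRST = { 'x' }
Productions for Y:
  Y → P -: FIRST = { '-', 'x' }
  Y → - Y: FIRST = { '-' }
  Y → x P T: FIRST = { 'x' }
T has only one production, so no FIRST/FIRST conflict is possible there.

Conflict for P: P → P P and P → T
  Overlap: { '-' }
Conflict for P: P → P P and P → x
  Overlap: { 'x' }
Conflict for Y: Y → P - and Y → - Y
  Overlap: { '-' }
Conflict for Y: Y → P - and Y → x P T
  Overlap: { 'x' }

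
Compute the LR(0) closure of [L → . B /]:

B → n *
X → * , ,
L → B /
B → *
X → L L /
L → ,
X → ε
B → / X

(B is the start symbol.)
To compute CLOSURE, for each item [A → α.Bβ] where B is a non-terminal, add [B → .γ] for all productions B → γ; repeat for the newly added items until nothing changes.

Start with: [L → . B /]
  [L → . B /] has the dot before B: add [B → . n *], [B → . *], [B → . / X]
No further items can be added.

CLOSURE = { [B → . *], [B → . / X], [B → . n *], [L → . B /] }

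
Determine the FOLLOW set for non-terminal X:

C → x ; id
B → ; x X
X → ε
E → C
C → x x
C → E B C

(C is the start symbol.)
{ 'x' }

To compute FOLLOW(X), find every occurrence of X on a right-hand side N → α X β: add FIRST(β) \ {ε}, and if β is empty or nullable also add FOLLOW(N). Iterate to a fixed point.

In B → ; x X: X is at the end, add FOLLOW(B)

The FOLLOW sets referred to above (computed the same way, to a fixed point):
  FOLLOW(B) = { 'x' }

Taking the union: FOLLOW(X) = { 'x' }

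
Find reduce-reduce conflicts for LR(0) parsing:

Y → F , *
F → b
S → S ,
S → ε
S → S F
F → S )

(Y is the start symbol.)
No reduce-reduce conflicts

Augment with Y' → Y and build the canonical LR(0) collection (I0 = CLOSURE({[Y' → . Y]}), then GOTO on every symbol after a dot until no new states appear). It has 10 states:
  I0: { [F → . S )], [F → . b], [S → . S ,], [S → . S F], [S → .], [Y → . F , *], [Y' → . Y] }  — shift, reduce
  I1: { [Y → F . , *] }  — shift
  I2: { [F → . S )], [F → . b], [F → S . )], [S → . S ,], [S → . S F], [S → .], [S → S . ,], [S → S . F] }  — shift, reduce
  I3: { [Y' → Y .] }  — accept
  I4: { [F → b .] }  — reduce
  I5: { [F → S ) .] }  — reduce
  I6: { [S → S , .] }  — reduce
  I7: { [S → S F .] }  — reduce
  I8: { [Y → F , . *] }  — shift
  I9: { [Y → F , * .] }  — reduce

No state contains more than one complete item.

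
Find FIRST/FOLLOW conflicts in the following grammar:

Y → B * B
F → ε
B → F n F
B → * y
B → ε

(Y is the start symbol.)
A FIRST/FOLLOW conflict occurs when a non-terminal N has a nullable alternative N → β (β ⇒* ε) and another alternative N → α with FIRST(α) ∩ FOLLOW(N) ≠ ∅: on such a lookahead the parser cannot decide between expanding α and letting N vanish via β.

Nullable non-terminals: B, F.
FIRST sets used below: FIRST(F) = { ε }

B: nullable alternative(s) B → ε; FOLLOW(B) = { $, '*' }
  B → F n F: FIRST \ {ε} = { 'n' } — disjoint from FOLLOW(B)
  B → * y: FIRST \ {ε} = { '*' } — overlaps FOLLOW(B) on { '*' }: CONFLICT
  B → ε: FIRST \ {ε} = { } — this is the only nullable alternative, skip
F has a nullable alternative but only one production, so nothing to check.

Y has no nullable alternative, so no FIRST/FOLLOW check is needed there.

So the grammar has 1 FIRST/FOLLOW conflict (marked CONFLICT above).

Answer: Yes. B → '*' y with FOLLOW(B) on { '*' }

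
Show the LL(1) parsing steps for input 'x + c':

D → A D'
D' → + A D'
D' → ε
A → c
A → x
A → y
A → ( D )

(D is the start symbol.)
LL(1) parsing maintains a stack (initially the start symbol over $) and the input. At each step: if the stack top is a terminal, match it against the current input token; if it is a non-terminal N, replace it with the RHS of M[N, lookahead] (the unique production whose predict set contains the lookahead).

Stack is shown with the top on the left.

Stack     Input    Action
-------------------------
D $       x + c $  output D → A D'
A D' $    x + c $  output A → x
x D' $    x + c $  match 'x'
D' $      + c $    output D' → + A D'
+ A D' $  + c $    match '+'
A D' $    c $      output A → c
c D' $    c $      match 'c'
D' $      $        output D' → ε
$         $        accept

The string is accepted.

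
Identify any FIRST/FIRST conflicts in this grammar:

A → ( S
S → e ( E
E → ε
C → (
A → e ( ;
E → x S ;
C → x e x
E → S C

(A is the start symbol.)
No FIRST/FIRST conflicts.

A FIRST/FIRST conflict occurs when two productions N → α and N → β for the same non-terminal have FIRST(α) ∩ FIRST(β) ≠ ∅ (with ε ∈ FIRST of a nullable right-hand side, so two nullable alternatives also conflict).

FIRST sets of the non-terminals at (or reachable through a nullable prefix from) the front of some alternative:
  FIRST(S) = { 'e' }

Productions for A:
  A → ( S: FIRST = { '(' }
  A → e ( ;: FIRST = { 'e' }
Productions for E:
  E → ε: FIRST = { ε }
  E → x S ;: FIRST = { 'x' }
  E → S C: FIRST = { 'e' }
Productions for C:
  C → (: FIRST = { '(' }
  C → x e x: FIRST = { 'x' }
S has only one production, so no FIRST/FIRST conflict is possible there.

All alternatives of each non-terminal have pairwise disjoint FIRST sets.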